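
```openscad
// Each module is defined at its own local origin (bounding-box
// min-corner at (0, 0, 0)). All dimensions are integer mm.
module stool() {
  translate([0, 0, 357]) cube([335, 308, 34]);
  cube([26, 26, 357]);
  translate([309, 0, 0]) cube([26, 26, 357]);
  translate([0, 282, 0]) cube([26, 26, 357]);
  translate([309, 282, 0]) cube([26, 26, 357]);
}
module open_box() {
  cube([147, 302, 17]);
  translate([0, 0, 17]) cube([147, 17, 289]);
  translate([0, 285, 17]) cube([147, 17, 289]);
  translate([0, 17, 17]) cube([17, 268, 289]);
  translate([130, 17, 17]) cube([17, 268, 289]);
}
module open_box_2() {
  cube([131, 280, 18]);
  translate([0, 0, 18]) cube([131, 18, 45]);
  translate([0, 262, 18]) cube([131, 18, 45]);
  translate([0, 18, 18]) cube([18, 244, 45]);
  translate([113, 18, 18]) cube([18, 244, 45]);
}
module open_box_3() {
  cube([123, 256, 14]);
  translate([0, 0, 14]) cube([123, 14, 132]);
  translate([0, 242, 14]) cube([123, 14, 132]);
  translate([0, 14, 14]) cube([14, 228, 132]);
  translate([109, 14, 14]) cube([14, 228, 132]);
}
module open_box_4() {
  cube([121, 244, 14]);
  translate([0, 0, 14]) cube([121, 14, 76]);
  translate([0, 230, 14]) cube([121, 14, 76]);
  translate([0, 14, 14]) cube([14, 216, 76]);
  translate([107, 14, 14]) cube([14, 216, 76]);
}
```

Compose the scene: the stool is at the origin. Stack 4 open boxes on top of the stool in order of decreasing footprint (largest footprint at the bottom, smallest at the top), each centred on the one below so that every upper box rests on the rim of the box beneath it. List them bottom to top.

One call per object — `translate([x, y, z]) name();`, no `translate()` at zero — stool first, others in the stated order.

stool();
translate([94, 3, 391]) open_box();
translate([102, 14, 697]) open_box_2();
translate([106, 26, 760]) open_box_3();
translate([107, 32, 906]) open_box_4();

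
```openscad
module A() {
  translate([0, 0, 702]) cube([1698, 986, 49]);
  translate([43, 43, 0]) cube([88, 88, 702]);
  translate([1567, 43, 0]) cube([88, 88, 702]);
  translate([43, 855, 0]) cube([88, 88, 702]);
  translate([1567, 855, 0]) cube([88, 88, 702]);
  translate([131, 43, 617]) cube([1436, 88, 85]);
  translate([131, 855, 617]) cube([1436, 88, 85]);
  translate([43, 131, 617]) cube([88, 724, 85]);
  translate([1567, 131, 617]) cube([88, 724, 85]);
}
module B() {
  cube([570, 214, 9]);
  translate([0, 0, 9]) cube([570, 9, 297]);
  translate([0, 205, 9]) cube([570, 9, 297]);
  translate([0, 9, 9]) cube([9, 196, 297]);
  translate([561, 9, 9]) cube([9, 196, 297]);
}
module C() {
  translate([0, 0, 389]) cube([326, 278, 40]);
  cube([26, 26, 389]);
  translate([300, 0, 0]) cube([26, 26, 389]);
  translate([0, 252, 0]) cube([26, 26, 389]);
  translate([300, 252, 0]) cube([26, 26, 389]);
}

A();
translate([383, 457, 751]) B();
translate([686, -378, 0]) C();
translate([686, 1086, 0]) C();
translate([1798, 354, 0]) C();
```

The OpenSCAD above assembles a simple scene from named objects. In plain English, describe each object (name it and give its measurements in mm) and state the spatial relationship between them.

A is a table with a 1698×986 mm rectangular top, 49 mm thick, top surface at z = 751 mm, supported by four 88×88 mm square legs, each inset 43 mm from the nearest pair of top edges, running from the floor. Four apron rails, 88 mm thick and 85 mm tall, run between adjacent legs with their top edges flush with the underside of the top and their outer faces flush with the legs' outer faces.

B is an open storage box with external size 570×214×306 mm and wall thickness 9 mm (the base is also 9 mm thick). The base covers the whole footprint; the four walls stand on the base, with the y-facing walls full-width and the x-facing walls fitting between their inner faces.

C is a simple wooden stool: a rectangular seat 326 mm (x) by 278 mm (y), 40 mm thick, top face at z = 429 mm, on four square legs, each 26×26 mm in cross-section. The legs rest on z = 0, each flush with a corner of the seat.

The open box is on top of the table. Three stools sit around the table at the −y, +y, +x sides.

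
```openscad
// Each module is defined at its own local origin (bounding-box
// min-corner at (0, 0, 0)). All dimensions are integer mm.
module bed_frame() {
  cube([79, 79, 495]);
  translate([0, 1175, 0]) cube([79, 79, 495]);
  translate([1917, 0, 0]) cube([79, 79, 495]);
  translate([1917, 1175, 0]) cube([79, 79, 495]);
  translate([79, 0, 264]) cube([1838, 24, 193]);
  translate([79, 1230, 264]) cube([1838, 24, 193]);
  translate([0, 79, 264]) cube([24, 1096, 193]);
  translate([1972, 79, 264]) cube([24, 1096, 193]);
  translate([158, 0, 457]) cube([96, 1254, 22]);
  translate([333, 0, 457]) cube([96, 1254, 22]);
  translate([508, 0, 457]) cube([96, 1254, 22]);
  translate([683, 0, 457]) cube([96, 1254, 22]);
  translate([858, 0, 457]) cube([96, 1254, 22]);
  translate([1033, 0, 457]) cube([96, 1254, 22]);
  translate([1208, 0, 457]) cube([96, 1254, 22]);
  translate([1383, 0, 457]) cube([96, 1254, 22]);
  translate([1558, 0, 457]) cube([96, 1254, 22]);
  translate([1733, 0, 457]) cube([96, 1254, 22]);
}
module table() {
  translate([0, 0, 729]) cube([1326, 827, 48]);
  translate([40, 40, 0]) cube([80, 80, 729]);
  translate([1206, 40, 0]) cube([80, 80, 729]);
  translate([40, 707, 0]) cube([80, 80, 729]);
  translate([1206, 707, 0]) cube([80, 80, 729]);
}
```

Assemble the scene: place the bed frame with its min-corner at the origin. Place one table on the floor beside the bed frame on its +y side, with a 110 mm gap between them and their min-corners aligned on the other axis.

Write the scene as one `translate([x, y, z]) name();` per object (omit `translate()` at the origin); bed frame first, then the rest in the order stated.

bed_frame();
translate([0, 1364, 0]) table();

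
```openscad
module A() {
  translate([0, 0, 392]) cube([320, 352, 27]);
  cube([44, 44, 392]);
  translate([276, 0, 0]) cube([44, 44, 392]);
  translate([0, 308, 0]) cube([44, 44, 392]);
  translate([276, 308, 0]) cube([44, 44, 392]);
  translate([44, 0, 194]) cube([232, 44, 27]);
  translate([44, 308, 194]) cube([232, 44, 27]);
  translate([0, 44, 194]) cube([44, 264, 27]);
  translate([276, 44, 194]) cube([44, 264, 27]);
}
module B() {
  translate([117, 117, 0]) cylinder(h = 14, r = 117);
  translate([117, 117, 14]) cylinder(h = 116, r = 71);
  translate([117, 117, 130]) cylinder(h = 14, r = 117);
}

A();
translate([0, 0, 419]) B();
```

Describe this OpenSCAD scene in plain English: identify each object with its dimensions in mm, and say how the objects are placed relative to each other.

A is a four-legged stool. The seat is 320×352 mm, 27 mm thick, top at z = 419 mm. It stands on four square legs, each 44×44 mm in cross-section, from z = 0 to the seat underside, each flush with a corner of the seat. Four stretchers, 44 mm wide and 27 mm tall, connect adjacent legs with their undersides at z = 194 mm, each running between the inner faces of the legs it joins and aligned with the legs' outer faces on the other axis.

B is a spool: two coaxial disc flanges of radius 117 mm and thickness 14 mm, joined by a core cylinder of radius 71 mm and height 116 mm. The lower flange rests on z = 0 and the three cylinders share a vertical axis.

The spool is on top of the stool.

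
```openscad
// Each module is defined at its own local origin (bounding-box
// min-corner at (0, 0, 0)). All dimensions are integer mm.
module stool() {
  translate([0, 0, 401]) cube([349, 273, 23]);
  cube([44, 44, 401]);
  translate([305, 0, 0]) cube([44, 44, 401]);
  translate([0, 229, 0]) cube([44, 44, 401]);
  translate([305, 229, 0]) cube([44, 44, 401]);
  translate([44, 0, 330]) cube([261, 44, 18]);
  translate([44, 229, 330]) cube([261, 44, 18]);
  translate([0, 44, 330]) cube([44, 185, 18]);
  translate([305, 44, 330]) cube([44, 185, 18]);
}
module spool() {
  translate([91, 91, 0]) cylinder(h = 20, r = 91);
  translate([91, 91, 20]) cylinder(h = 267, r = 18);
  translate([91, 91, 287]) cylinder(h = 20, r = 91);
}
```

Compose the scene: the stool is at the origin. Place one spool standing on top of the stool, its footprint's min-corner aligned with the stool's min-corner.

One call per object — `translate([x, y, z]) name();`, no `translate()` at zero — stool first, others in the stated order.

stool();
translate([0, 0, 424]) spool();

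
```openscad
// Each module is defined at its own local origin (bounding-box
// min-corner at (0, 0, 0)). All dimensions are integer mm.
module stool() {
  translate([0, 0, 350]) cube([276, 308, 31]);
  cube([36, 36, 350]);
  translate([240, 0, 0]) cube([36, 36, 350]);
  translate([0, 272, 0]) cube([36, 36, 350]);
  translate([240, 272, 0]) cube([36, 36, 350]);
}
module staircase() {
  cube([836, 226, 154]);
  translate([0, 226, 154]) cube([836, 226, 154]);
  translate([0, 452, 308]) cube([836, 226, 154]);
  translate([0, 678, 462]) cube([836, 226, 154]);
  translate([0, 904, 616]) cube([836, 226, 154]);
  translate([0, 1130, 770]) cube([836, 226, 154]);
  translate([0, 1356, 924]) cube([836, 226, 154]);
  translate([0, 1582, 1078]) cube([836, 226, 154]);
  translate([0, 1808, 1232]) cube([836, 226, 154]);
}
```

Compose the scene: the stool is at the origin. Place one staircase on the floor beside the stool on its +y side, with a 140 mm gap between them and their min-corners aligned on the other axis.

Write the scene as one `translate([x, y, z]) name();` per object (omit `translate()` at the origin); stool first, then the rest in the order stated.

stool();
translate([0, 448, 0]) staircase();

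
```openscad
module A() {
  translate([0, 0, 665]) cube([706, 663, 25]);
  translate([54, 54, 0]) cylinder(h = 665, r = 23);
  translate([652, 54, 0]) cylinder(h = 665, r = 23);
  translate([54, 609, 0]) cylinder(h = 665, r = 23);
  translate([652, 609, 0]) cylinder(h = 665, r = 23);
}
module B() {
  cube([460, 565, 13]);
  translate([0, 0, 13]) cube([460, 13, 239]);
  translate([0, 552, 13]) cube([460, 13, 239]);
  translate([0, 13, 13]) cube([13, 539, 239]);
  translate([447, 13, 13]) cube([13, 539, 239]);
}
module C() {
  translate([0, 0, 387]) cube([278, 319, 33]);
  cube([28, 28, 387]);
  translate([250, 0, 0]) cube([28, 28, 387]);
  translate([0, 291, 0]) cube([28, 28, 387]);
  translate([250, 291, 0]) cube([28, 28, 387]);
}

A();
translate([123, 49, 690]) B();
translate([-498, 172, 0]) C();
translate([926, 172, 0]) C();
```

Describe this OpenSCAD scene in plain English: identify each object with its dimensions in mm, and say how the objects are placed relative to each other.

A is a rectangular dining table. The top is 706×663×25 mm with its upper surface at z = 690 mm. It stands on four round legs of 46 mm diameter, each leg's bounding box inset 31 mm from the nearest pair of top edges, running from the floor to the underside of the top.

B is an open-topped rectangular box: outside dimensions 460×565×252 mm, with a uniform wall and base thickness of 13 mm. The base is a full 460×565 slab on the floor; four walls sit on top of the base. The front and back walls (the −y and +y sides) span the full width; the two side walls fit between them.

C is a simple wooden stool: a rectangular seat 278 mm (x) by 319 mm (y), 33 mm thick, top face at z = 420 mm, on four square legs, each 28×28 mm in cross-section. The legs rest on z = 0, each flush with a corner of the seat.

The open box is on top of the table, centred. Two stools sit around the table at the −x, +x sides.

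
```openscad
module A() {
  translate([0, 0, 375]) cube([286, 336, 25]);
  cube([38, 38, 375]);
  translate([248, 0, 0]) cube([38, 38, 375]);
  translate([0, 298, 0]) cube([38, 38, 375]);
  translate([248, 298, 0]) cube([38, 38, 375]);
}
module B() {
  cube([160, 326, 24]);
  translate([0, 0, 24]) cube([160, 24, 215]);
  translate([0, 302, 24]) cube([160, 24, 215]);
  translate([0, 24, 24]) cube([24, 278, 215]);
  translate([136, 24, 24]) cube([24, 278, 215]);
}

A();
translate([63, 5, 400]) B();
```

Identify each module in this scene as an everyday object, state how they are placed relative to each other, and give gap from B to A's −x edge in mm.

A is a stool. B is an open box. The open box is on top of the stool, centred. The gap from the open box to the stool's −x edge is 63 mm.

The open box's min-x is at 63; the stool's min-x is 0; gap = 63 mm.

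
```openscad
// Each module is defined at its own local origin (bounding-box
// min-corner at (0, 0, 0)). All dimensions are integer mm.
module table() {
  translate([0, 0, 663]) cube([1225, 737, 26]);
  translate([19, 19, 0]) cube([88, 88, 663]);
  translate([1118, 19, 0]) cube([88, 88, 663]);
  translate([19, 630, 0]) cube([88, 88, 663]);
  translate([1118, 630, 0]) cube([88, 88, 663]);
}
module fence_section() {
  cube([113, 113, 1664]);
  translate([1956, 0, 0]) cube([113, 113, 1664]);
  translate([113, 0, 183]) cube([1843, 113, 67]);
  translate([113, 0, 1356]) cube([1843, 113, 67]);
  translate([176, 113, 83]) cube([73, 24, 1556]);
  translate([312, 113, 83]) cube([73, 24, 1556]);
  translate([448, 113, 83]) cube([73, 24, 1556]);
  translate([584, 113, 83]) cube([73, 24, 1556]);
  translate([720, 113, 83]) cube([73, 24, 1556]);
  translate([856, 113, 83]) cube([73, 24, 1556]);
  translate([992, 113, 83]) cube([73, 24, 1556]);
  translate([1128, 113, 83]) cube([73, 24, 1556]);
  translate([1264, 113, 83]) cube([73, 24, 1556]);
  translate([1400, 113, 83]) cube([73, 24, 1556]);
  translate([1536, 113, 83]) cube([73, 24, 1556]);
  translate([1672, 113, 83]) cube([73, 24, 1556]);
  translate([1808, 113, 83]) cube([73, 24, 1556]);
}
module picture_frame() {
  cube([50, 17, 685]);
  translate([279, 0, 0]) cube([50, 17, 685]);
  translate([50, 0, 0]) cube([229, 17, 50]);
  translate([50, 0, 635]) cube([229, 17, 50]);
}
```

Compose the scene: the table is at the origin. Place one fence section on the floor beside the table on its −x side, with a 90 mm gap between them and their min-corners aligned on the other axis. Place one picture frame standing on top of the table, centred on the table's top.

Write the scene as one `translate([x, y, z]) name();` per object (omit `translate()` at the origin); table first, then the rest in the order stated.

table();
translate([-2159, 0, 0]) fence_section();
translate([448, 360, 689]) picture_frame();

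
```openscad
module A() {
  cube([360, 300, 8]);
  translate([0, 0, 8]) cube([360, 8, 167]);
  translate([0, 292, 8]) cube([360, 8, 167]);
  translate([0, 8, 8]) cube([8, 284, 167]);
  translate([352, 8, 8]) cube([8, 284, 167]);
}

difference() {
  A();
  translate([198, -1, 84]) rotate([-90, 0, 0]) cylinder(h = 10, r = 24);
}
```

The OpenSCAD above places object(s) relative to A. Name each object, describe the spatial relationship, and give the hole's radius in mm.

A is an open box. The open box has a circular hole through its front wall. The hole's radius is 24 mm.

The subtracted cylinder has r = 24 mm.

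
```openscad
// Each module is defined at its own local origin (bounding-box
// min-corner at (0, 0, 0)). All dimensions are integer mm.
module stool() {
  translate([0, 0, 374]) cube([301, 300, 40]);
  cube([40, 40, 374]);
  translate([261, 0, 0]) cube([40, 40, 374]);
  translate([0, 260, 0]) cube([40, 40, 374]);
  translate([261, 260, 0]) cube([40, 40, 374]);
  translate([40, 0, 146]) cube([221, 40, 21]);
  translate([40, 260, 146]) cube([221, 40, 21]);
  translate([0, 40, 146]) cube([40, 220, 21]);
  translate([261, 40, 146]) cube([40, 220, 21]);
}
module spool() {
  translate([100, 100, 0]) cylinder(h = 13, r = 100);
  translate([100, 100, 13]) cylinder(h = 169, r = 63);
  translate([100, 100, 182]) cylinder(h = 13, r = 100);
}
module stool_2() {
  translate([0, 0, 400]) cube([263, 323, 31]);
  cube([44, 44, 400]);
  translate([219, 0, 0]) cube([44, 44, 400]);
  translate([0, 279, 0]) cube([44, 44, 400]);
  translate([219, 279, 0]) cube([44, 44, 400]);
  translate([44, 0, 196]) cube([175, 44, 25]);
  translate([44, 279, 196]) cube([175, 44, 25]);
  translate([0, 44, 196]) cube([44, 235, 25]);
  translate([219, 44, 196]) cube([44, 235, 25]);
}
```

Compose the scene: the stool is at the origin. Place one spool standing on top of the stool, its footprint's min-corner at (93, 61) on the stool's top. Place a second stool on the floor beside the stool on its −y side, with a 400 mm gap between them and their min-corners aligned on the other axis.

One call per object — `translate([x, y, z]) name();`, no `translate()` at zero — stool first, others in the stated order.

stool();
translate([93, 61, 414]) spool();
translate([0, -723, 0]) stool_2();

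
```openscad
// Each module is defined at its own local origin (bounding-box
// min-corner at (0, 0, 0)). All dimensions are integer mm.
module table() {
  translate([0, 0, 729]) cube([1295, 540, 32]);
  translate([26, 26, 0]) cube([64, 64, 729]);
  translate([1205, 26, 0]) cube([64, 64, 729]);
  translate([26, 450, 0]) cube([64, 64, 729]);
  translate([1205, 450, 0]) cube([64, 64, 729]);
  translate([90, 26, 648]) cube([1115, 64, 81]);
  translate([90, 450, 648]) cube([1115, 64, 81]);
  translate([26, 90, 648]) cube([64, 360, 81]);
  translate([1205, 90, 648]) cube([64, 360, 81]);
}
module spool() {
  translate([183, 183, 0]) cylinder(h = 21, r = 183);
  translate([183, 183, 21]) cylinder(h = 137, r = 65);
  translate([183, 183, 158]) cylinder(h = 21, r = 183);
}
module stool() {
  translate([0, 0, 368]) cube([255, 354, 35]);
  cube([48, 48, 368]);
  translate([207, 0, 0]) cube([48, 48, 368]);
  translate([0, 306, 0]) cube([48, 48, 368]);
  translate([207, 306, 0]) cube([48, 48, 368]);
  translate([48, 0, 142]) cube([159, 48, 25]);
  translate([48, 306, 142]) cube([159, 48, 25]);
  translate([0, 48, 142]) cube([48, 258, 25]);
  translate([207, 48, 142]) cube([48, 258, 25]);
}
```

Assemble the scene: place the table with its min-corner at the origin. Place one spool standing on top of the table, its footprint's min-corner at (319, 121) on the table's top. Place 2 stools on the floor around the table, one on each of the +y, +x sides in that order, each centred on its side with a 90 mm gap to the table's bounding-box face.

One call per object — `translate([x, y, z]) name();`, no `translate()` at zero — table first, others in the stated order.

table();
translate([319, 121, 761]) spool();
translate([520, 630, 0]) stool();
translate([1385, 93, 0]) stool();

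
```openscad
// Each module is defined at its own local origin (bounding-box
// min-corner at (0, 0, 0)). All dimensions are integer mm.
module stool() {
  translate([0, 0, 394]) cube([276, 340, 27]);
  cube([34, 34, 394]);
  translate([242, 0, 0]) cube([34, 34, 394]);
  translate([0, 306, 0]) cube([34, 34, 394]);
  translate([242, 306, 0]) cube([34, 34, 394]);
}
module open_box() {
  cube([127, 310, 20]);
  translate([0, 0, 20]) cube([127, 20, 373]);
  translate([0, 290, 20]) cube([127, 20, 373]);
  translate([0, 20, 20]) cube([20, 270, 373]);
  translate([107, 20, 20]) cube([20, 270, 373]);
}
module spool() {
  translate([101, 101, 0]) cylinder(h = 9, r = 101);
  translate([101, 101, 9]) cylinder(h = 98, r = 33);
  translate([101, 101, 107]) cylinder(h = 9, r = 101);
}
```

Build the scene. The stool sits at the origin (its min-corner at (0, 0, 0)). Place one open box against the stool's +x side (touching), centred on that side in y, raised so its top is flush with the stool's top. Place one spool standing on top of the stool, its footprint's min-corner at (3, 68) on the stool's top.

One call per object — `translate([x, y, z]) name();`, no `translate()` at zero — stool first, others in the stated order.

stool();
translate([276, 15, 28]) open_box();
translate([3, 68, 421]) spool();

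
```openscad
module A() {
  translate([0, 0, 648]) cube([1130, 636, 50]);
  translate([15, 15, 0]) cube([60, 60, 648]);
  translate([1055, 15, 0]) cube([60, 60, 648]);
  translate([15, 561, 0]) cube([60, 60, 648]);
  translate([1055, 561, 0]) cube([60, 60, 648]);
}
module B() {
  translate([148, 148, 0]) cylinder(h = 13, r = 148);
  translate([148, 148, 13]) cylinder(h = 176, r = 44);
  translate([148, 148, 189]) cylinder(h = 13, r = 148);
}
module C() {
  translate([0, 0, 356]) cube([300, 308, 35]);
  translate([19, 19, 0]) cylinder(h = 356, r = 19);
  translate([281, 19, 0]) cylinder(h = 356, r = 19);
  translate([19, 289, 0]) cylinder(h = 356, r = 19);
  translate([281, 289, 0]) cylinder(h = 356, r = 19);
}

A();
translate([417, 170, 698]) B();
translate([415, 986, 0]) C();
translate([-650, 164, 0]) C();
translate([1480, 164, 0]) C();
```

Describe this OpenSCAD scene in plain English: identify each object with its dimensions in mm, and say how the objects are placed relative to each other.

A is a rectangular dining table. The top is 1130×636×50 mm with its upper surface at z = 698 mm. It stands on four 60×60 mm square legs, each inset 15 mm from the nearest pair of top edges, running from the floor to the underside of the top.

B is a spool: two coaxial disc flanges of radius 148 mm and thickness 13 mm, joined by a core cylinder of radius 44 mm and height 176 mm. The lower flange rests on z = 0 and the three cylinders share a vertical axis.

C is a four-legged stool. The seat is a 300×308×35 mm slab whose top surface is at z = 391 mm; four round legs, each 38 mm in diameter, run from the floor (z = 0) to the underside of the seat, each leg's axis is inset half a diameter from the nearest pair of seat edges (so the leg's bounding box is flush with the corner).

The spool is on top of the table, centred. Three stools sit around the table at the +y, −x, +x sides.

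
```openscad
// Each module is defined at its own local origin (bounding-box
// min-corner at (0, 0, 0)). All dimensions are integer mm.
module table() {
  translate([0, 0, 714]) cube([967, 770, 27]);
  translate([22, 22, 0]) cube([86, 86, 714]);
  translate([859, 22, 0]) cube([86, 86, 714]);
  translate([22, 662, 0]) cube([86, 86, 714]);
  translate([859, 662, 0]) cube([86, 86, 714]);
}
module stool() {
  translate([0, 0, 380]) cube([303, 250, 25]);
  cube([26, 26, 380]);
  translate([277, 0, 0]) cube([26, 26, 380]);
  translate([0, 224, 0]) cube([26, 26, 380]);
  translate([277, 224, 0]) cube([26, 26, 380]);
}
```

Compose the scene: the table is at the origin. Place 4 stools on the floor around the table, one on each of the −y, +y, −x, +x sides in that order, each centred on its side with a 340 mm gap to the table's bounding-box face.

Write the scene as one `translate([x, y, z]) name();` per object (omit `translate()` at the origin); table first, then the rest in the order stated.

table();
translate([332, -590, 0]) stool();
translate([332, 1110, 0]) stool();
translate([-643, 260, 0]) stool();
translate([1307, 260, 0]) stool();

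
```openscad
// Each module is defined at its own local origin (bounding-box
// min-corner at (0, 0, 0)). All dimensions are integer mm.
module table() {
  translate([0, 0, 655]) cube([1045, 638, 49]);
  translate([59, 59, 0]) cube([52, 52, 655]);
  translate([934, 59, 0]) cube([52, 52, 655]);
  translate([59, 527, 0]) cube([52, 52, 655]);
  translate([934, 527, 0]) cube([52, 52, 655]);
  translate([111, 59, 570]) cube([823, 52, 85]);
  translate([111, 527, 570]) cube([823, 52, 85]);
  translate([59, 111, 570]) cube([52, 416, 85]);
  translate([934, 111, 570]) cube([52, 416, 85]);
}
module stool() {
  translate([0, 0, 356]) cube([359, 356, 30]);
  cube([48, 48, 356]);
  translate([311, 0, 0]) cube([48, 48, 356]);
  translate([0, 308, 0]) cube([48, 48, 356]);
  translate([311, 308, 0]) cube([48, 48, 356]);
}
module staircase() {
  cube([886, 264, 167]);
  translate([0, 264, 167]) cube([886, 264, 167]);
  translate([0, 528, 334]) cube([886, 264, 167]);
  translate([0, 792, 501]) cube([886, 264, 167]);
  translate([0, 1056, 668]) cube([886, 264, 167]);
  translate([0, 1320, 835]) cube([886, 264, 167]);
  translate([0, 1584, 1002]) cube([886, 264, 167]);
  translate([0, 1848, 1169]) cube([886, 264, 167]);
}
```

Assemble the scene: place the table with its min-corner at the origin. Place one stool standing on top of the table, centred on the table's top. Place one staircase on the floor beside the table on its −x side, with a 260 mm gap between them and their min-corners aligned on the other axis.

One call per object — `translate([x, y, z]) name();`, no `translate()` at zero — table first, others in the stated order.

table();
translate([343, 141, 704]) stool();
translate([-1146, 0, 0]) staircase();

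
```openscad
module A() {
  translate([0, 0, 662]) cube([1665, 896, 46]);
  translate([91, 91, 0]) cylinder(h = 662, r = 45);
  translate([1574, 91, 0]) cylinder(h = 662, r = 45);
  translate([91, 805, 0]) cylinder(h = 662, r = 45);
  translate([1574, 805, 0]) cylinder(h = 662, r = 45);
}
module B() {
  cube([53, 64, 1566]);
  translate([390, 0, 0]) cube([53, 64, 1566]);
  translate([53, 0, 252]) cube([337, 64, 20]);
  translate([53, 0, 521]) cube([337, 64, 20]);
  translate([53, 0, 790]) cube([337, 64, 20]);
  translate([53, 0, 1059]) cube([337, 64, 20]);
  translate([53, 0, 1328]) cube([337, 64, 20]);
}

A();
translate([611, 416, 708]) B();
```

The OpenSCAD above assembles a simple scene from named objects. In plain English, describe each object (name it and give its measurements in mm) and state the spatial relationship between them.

A is a rectangular dining table. The top is 1665×896×46 mm with its upper surface at z = 708 mm. It stands on four round legs of 90 mm diameter, each leg's bounding box inset 46 mm from the nearest pair of top edges, running from the floor to the underside of the top.

B is a wooden ladder with two side rails of 53×64 mm section and 1566 mm height, set 443 mm apart overall. Between them run 5 rectangular rungs (64 mm deep, 20 mm thick), front faces flush with the rails' −y face. The bottom of the first rung is 252 mm above the floor and each subsequent rung is 269 mm higher than the one below.

The ladder is on top of the table, centred.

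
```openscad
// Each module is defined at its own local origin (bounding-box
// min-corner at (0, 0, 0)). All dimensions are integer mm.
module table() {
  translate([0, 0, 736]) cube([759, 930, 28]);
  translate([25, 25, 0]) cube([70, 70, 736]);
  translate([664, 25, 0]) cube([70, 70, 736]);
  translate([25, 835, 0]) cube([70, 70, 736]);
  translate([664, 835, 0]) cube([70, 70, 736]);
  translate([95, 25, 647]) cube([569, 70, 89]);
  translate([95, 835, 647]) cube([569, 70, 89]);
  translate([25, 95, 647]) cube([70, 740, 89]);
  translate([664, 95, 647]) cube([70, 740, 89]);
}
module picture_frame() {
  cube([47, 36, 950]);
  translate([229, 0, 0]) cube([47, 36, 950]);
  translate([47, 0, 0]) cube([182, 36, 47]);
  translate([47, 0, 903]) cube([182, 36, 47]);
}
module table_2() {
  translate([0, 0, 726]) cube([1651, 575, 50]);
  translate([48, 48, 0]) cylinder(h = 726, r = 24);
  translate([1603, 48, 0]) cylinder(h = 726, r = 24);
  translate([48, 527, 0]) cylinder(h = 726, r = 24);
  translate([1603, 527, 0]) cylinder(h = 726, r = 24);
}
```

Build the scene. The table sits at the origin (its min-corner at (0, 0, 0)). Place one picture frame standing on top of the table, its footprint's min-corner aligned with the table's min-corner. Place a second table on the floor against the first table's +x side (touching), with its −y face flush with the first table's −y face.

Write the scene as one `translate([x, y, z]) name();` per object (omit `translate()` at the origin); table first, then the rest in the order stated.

table();
translate([0, 0, 764]) picture_frame();
translate([759, 0, 0]) table_2();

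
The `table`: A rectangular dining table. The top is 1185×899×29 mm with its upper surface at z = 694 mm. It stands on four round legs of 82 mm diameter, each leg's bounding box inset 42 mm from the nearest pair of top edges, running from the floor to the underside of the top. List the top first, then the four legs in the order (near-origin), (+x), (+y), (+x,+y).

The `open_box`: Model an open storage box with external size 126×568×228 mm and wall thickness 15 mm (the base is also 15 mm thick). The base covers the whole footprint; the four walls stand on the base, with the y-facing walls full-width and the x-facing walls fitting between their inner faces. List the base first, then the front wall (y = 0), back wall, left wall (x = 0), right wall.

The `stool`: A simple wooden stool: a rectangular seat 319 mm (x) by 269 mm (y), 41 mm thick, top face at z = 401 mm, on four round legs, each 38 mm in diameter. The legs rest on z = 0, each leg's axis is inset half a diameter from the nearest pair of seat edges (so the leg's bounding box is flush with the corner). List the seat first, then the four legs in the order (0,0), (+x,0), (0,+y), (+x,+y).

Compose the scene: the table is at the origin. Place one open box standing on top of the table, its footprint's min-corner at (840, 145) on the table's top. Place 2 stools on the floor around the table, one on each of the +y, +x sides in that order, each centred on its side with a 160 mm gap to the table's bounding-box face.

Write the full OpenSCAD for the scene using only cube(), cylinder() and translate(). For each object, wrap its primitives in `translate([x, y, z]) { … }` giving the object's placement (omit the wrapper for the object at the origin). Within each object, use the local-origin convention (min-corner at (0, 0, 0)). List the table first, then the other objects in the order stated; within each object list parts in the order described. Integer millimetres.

translate([0, 0, 665]) cube([1185, 899, 29]);
translate([83, 83, 0]) cylinder(h = 665, r = 41);
translate([1102, 83, 0]) cylinder(h = 665, r = 41);
translate([83, 816, 0]) cylinder(h = 665, r = 41);
translate([1102, 816, 0]) cylinder(h = 665, r = 41);
translate([840, 145, 694]) {
  cube([126, 568, 15]);
  translate([0, 0, 15]) cube([126, 15, 213]);
  translate([0, 553, 15]) cube([126, 15, 213]);
  translate([0, 15, 15]) cube([15, 538, 213]);
  translate([111, 15, 15]) cube([15, 538, 213]);
}
translate([433, 1059, 0]) {
  translate([0, 0, 360]) cube([319, 269, 41]);
  translate([19, 19, 0]) cylinder(h = 360, r = 19);
  translate([300, 19, 0]) cylinder(h = 360, r = 19);
  translate([19, 250, 0]) cylinder(h = 360, r = 19);
  translate([300, 250, 0]) cylinder(h = 360, r = 19);
}
translate([1345, 315, 0]) {
  translate([0, 0, 360]) cube([319, 269, 41]);
  translate([19, 19, 0]) cylinder(h = 360, r = 19);
  translate([300, 19, 0]) cylinder(h = 360, r = 19);
  translate([19, 250, 0]) cylinder(h = 360, r = 19);
  translate([300, 250, 0]) cylinder(h = 360, r = 19);
}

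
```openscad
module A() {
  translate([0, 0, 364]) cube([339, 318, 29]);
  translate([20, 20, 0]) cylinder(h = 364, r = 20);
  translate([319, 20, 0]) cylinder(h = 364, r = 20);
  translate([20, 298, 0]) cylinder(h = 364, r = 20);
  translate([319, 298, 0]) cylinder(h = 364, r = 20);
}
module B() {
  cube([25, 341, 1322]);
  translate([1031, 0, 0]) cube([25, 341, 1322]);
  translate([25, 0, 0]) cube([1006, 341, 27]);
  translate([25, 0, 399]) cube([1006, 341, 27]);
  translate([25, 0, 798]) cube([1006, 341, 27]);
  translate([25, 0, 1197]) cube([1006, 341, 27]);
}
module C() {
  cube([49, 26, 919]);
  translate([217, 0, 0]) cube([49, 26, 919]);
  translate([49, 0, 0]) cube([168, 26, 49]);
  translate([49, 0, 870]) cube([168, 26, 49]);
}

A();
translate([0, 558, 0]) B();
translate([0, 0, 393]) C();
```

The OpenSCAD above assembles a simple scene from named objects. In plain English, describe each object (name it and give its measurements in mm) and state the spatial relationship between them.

A is a four-legged stool. The seat is a 339×318×29 mm slab whose top surface is at z = 393 mm; four round legs, each 40 mm in diameter, run from the floor (z = 0) to the underside of the seat, each leg's axis is inset half a diameter from the nearest pair of seat edges (so the leg's bounding box is flush with the corner).

B is a bookshelf 1056 mm wide overall, 341 mm deep and 1322 mm tall. The two sides are 25 mm thick vertical panels. 4 horizontal shelves of 27 mm thickness span between the inner faces of the sides; the lowest shelf sits on the floor and shelves are stacked with a clear vertical gap of 372 mm between each pair.

C is a rectangular picture frame lying in the x–z plane (depth along y). The opening is 168 mm wide (x) by 821 mm tall (z), surrounded by a border 49 mm wide on all four sides. The frame is 26 mm deep and is made of two full-height vertical stiles with two horizontal rails fitted between them.

The bookshelf is on the floor beside the stool on its +y side. The picture frame is on top of the stool.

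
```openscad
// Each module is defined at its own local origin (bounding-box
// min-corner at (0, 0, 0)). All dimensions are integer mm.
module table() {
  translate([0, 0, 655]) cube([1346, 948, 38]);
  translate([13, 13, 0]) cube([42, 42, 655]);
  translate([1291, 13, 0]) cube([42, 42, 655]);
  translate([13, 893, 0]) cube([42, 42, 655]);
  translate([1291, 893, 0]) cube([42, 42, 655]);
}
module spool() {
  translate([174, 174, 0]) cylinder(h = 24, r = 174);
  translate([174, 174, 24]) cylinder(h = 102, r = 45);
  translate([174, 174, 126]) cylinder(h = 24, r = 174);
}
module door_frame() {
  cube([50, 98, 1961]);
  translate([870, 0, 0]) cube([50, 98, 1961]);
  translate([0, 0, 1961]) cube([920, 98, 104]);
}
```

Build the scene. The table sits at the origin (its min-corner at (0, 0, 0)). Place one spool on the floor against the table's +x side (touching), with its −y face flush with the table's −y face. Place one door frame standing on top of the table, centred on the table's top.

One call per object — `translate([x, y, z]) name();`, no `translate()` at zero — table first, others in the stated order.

table();
translate([1346, 0, 0]) spool();
translate([213, 425, 693]) door_frame();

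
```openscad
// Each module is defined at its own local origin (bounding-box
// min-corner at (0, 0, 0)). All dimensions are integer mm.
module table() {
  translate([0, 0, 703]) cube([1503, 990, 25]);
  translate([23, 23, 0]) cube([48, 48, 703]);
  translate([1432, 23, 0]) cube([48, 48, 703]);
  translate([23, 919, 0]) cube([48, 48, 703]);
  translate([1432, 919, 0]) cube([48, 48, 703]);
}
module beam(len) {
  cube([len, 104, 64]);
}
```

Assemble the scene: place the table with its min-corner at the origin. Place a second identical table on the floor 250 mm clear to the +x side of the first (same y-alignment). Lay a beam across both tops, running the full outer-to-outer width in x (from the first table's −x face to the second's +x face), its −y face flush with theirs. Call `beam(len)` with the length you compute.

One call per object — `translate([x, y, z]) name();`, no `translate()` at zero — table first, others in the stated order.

table();
translate([1753, 0, 0]) table();
translate([0, 0, 728]) beam(3256);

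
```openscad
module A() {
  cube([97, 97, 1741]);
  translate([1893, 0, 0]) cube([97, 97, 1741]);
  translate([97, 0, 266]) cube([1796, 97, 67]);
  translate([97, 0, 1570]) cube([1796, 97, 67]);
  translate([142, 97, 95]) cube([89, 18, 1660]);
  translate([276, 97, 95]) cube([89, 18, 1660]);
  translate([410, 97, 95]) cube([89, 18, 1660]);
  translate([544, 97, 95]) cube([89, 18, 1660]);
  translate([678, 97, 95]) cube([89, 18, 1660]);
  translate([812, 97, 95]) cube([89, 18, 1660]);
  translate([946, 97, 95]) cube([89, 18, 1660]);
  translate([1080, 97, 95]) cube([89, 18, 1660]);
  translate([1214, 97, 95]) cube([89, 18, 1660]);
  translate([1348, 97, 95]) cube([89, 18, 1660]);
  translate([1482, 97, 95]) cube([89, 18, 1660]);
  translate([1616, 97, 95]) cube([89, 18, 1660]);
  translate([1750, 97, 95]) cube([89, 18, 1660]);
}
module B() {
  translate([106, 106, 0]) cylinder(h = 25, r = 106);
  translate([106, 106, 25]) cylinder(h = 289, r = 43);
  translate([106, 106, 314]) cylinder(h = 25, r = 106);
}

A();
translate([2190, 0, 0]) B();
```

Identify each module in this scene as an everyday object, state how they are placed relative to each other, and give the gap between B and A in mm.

A is a fence section. B is a spool. The spool is on the floor beside the fence section on its +x side. The gap between the spool and the fence section is 200 mm.

The spool's nearest face is 200 mm from the fence section's +x face.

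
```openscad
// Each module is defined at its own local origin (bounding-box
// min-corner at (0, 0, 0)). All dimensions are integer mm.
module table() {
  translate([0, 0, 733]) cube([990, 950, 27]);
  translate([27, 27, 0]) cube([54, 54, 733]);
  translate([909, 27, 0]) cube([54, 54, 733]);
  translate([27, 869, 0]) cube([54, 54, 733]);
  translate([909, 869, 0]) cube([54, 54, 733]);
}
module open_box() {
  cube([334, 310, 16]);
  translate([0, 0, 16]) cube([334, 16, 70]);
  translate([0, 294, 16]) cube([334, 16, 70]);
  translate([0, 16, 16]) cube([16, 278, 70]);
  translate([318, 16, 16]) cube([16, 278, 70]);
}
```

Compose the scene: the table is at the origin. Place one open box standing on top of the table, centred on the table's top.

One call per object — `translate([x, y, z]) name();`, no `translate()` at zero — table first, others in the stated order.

table();
translate([328, 320, 760]) open_box();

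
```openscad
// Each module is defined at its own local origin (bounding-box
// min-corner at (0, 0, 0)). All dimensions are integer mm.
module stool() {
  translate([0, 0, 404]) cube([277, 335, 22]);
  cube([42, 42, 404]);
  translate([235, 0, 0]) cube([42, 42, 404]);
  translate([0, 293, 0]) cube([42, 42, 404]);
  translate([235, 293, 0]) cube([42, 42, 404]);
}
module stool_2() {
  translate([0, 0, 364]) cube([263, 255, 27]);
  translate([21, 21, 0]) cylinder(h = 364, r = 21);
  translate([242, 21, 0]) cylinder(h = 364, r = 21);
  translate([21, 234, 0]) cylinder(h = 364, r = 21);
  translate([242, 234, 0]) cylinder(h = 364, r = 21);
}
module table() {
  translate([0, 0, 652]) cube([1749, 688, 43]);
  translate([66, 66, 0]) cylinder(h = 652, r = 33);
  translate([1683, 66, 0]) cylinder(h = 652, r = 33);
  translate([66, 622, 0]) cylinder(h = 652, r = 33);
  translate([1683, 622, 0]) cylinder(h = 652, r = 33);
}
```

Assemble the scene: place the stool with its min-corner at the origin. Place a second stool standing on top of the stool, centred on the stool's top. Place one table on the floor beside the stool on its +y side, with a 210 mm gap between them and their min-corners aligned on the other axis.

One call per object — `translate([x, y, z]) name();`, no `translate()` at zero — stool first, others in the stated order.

stool();
translate([7, 40, 426]) stool_2();
translate([0, 545, 0]) table();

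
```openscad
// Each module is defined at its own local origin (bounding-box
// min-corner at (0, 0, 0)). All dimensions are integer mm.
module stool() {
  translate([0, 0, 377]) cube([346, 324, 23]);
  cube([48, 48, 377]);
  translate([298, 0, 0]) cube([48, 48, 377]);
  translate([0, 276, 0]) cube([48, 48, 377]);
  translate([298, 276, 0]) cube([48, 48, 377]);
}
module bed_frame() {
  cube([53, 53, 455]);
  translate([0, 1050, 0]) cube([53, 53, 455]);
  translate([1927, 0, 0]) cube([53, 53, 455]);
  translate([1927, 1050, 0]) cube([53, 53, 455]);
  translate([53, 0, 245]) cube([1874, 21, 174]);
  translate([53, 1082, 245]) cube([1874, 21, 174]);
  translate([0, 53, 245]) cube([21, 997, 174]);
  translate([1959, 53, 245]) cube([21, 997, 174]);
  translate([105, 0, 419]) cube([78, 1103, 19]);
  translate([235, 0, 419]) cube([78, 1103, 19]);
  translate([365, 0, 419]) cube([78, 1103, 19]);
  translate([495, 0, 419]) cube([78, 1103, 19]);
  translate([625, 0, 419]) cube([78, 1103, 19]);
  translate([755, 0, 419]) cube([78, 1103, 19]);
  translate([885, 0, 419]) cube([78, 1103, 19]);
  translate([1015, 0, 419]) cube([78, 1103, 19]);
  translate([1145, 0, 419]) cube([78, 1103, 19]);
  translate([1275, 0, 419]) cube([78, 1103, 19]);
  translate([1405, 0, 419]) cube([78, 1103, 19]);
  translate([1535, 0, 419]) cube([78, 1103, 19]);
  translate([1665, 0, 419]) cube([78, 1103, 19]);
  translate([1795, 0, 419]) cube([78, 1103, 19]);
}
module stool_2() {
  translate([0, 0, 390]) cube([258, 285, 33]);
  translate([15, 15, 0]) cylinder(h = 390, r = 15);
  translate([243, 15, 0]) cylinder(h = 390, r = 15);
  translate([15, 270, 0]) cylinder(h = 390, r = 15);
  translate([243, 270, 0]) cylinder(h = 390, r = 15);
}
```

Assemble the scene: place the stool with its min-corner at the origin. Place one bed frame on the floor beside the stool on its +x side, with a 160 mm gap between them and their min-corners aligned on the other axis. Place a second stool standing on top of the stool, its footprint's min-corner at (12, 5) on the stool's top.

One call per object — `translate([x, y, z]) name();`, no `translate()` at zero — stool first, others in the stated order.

stool();
translate([506, 0, 0]) bed_frame();
translate([12, 5, 400]) stool_2();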